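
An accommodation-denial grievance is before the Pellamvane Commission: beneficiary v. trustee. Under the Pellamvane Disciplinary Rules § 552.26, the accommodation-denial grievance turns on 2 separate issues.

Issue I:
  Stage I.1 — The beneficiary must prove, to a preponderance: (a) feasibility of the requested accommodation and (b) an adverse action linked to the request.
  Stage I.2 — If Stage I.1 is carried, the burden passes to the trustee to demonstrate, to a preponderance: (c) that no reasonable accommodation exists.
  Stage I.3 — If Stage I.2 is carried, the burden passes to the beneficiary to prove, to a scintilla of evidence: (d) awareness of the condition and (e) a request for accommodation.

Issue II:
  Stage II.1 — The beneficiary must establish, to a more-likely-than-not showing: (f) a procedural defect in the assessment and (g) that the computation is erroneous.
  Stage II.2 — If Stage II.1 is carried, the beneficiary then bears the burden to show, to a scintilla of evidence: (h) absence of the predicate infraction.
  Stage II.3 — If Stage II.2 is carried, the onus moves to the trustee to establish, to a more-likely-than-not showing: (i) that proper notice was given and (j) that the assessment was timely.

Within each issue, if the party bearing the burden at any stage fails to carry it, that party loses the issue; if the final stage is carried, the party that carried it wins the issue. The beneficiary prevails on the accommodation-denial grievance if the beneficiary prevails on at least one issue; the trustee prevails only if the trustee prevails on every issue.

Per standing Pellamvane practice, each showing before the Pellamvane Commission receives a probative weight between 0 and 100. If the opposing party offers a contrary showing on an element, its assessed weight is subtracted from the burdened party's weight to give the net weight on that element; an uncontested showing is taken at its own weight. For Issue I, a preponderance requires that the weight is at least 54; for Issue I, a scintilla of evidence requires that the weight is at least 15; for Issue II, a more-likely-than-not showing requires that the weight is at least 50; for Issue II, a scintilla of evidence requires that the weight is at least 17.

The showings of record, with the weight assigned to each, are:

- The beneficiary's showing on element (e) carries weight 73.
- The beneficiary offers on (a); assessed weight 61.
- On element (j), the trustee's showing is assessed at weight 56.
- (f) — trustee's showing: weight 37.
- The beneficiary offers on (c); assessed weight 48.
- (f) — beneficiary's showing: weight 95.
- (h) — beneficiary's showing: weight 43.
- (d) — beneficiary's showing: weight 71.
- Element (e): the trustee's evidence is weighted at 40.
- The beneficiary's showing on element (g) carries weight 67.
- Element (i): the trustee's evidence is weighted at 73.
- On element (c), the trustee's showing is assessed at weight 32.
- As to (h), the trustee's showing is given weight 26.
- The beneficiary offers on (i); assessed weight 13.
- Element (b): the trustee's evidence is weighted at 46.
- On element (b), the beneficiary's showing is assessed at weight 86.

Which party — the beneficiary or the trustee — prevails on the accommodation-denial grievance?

trustee

— Issue I —
Stage I.1 (beneficiary, a preponderance, weight is at least 54): (a) 61 ≥ 54 — meets; (b) net 86−46=40 < 54 — fails.
  Stage I.1 not carried; the beneficiary fails its burden.
So the trustee prevails on this issue.
— Issue II —
Stage II.1 (beneficiary, a more-likely-than-not showing, weight is at least 50): (f) net 95−37=58 ≥ 50 — meets; (g) 67 ≥ 50 — meets.
  Stage II.1 is satisfied; the beneficiary continues to bear the burden.
Stage II.2 (beneficiary, a scintilla of evidence, weight is at least 17): (h) net 43−26=17 ≥ 17 — meets.
  Stage II.2 carried; the burden shifts to the trustee.
Stage II.3 (trustee, a more-likely-than-not showing, weight is at least 50): (i) net 73−13=60 ≥ 50 — meets; (j) 56 ≥ 50 — meets.
  All elements met at the final stage.
All stages carried — the trustee prevails on this issue.
Per-issue: Issue I → trustee; Issue II → trustee. The beneficiary must prevail on at least one issue; overall, the trustee prevails.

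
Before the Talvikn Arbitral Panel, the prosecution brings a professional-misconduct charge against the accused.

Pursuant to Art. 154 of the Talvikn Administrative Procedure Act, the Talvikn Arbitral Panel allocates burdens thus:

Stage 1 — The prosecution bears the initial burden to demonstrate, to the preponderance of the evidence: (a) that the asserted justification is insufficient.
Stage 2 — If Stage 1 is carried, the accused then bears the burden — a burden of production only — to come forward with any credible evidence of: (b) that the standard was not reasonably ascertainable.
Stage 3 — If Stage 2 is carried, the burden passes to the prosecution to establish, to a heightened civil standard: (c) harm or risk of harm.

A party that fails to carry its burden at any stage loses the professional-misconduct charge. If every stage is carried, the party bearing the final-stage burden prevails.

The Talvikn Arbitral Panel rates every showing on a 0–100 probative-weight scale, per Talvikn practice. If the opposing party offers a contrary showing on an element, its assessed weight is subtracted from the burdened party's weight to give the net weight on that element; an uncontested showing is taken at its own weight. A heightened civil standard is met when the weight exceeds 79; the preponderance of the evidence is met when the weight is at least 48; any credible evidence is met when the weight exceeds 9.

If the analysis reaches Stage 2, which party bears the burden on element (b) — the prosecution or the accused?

Stage 2's rule assigns the burden to the accused (to any credible evidence).

accused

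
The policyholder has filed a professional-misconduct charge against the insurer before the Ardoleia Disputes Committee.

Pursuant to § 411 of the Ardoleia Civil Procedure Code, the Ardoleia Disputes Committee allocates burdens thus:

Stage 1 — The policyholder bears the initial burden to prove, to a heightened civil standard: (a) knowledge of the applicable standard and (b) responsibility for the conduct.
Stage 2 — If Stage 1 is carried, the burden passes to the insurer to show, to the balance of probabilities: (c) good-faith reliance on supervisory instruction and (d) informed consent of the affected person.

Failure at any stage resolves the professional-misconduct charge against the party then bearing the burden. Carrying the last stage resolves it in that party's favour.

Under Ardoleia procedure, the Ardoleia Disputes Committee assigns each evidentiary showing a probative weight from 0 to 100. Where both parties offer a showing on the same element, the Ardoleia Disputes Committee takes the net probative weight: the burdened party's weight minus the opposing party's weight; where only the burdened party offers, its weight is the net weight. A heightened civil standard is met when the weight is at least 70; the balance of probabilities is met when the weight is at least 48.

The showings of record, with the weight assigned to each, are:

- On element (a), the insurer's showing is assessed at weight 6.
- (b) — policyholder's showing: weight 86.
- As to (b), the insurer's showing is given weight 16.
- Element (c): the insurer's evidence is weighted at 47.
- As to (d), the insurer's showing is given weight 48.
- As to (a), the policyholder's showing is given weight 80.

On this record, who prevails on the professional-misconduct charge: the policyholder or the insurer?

policyholder

Stage 1 (policyholder, a heightened civil standard, weight is at least 70): (a) net 80−6=74 ≥ 70 — meets; (b) net 86−16=70 ≥ 70 — meets.
  Stage 1 is satisfied; the onus moves to the insurer.
Stage 2 (insurer, the balance of probabilities, weight is at least 48): (c) 47 < 48 — fails; (d) 48 ≥ 48 — meets.
  Not every element is met, so the insurer fails to carry Stage 2.
So the policyholder prevails.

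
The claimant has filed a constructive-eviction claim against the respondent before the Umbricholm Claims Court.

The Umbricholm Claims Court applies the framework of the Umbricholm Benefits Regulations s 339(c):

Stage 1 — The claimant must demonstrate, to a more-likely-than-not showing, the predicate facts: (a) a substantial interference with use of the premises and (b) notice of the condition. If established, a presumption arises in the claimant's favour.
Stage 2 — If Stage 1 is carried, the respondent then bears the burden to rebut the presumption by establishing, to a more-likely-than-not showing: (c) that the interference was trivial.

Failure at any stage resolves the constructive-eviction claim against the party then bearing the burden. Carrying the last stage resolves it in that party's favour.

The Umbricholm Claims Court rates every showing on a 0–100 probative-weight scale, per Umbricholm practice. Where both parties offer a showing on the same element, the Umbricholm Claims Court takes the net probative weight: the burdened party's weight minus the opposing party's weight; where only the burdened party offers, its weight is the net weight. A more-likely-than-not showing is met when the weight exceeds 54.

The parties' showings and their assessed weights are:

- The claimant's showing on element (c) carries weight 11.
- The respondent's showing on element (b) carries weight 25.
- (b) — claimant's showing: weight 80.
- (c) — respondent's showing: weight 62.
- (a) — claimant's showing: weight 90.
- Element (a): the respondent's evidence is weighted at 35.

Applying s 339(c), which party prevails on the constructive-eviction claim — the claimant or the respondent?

claimant

Stage 1 — burden on claimant; standard: a more-likely-than-not showing (weight exceeds 54).
    (a): 90 − 35 = 55 > 54 [met]
    (b): 80 − 25 = 55 > 54 [met]
  Stage 1 is satisfied; the onus moves to the respondent.
Stage 2 — burden on respondent; standard: a more-likely-than-not showing (weight exceeds 54).
    (c): 62 − 11 = 51 ≤ 54 [not met]
  The respondent does not carry Stage 2.
The analysis ends at Stage 2; the claimant prevails.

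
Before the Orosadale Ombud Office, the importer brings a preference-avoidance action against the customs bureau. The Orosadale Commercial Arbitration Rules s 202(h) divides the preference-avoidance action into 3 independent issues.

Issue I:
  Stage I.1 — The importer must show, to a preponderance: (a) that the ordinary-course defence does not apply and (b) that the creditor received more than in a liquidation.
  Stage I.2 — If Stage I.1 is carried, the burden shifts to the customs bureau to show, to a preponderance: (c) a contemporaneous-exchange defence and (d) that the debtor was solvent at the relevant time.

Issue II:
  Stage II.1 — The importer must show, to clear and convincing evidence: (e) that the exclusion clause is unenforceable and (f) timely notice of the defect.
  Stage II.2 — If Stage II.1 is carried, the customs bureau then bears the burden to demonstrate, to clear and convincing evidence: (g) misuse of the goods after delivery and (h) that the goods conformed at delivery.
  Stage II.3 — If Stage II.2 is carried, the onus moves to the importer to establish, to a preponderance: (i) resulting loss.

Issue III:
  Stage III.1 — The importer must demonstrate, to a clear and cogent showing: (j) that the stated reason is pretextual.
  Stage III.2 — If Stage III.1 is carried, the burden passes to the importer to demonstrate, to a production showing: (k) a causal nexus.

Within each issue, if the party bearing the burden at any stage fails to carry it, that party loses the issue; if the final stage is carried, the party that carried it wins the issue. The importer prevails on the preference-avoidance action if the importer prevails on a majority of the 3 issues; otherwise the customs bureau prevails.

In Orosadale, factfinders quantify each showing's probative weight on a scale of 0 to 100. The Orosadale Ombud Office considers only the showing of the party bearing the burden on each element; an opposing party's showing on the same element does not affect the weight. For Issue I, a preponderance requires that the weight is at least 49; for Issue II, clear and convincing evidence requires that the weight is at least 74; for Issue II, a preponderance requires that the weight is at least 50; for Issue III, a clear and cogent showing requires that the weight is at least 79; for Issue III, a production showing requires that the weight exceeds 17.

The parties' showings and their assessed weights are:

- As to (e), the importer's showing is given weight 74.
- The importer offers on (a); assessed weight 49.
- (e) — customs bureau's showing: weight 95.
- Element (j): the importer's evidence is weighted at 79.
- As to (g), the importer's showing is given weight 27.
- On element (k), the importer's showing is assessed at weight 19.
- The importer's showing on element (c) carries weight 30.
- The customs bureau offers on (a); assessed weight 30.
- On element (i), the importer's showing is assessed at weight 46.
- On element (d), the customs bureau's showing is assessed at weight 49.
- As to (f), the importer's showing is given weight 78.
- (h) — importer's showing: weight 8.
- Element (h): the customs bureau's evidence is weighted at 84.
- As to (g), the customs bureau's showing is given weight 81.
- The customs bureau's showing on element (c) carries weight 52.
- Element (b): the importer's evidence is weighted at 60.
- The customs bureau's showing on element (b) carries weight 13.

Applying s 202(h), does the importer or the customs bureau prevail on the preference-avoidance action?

— Issue I —
Stage I.1 (importer, a preponderance, weight is at least 49): (a) 49 (customs bureau's 30 disregarded) ≥ 49 — meets; (b) 60 (customs bureau's 13 disregarded) ≥ 49 — meets.
  All elements met. The burden passes to the customs bureau.
Stage I.2 (customs bureau, a preponderance, weight is at least 49): (c) 52 (importer's 30 disregarded) ≥ 49 — meets; (d) 49 ≥ 49 — meets.
  The customs bureau carries the last stage.
Every stage carried; the customs bureau prevails on this issue.
— Issue II —
Stage II.1 — burden on importer; standard: clear and convincing evidence (weight is at least 74).
    (e): 74 (customs bureau's 95 disregarded) ≥ 74 [met]
    (f): 78 ≥ 74 [met]
  The importer carries Stage II.1; the customs bureau now bears the burden.
Stage II.2 — burden on customs bureau; standard: clear and convincing evidence (weight is at least 74).
    (g): 81 (importer's 27 disregarded) ≥ 74 [met]
    (h): 84 (importer's 8 disregarded) ≥ 74 [met]
  Stage II.2 is satisfied; the onus moves to the importer.
Stage II.3 — burden on importer; standard: a preponderance (weight is at least 50).
    (i): 46 < 50 [not met]
  Not every element is met, so the importer fails to carry Stage II.3.
The analysis ends at Stage II.3; the customs bureau prevails on this issue.
— Issue III —
Stage III.1 (importer, a clear and cogent showing, weight is at least 79): (j) 79 ≥ 79 — meets.
  All elements met. The importer retains the burden for Stage III.2.
Stage III.2 (importer, a production showing, weight exceeds 17): (k) 19 > 17 — meets.
  All elements met at the final stage.
All stages carried — the importer prevails on this issue.
Per-issue: Issue I → customs bureau; Issue II → customs bureau; Issue III → importer. The importer must prevail on a majority of issues; overall, the customs bureau prevails.

customs bureau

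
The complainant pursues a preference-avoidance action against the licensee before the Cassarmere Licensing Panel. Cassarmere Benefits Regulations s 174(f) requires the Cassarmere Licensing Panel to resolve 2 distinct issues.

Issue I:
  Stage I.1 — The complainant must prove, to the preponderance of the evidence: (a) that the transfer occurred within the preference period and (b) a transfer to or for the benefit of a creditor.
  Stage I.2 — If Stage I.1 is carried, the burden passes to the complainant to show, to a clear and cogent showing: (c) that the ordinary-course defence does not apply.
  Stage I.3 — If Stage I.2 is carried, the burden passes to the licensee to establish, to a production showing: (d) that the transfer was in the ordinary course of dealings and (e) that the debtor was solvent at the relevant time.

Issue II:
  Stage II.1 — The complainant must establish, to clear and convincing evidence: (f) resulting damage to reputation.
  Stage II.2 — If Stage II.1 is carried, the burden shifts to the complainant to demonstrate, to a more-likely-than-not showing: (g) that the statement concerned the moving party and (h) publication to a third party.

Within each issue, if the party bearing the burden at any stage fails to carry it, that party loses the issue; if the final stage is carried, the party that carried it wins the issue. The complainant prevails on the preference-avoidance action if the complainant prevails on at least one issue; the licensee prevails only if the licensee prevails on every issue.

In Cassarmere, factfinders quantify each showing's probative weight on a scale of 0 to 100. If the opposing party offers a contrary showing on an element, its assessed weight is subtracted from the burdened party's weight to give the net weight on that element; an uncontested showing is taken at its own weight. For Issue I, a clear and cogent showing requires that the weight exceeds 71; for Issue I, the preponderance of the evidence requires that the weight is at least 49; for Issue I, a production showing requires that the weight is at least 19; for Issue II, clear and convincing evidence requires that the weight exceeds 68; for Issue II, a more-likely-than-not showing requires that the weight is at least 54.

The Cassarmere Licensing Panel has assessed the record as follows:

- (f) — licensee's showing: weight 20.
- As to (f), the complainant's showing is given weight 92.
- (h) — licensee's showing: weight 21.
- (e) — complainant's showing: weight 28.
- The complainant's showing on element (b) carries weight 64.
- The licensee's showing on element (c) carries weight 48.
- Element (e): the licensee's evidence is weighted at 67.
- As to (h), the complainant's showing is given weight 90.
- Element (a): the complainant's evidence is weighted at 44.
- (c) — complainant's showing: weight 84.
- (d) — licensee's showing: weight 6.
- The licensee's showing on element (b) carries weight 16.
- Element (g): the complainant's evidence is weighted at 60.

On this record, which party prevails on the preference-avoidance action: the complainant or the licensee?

complainant

— Issue I —
Stage I.1 — burden on complainant; standard: the preponderance of the evidence (weight is at least 49).
    (a): 44 < 49 [not met]
    (b): 64 − 16 = 48 < 49 [not met]
  Stage I.1 not carried; the complainant fails its burden.
So the licensee prevails on this issue.
— Issue II —
Stage II.1 (complainant, clear and convincing evidence, weight exceeds 68): (f) net 92−20=72 > 68 — meets.
  Stage II.1 carried; the burden remains with the complainant.
Stage II.2 (complainant, a more-likely-than-not showing, weight is at least 54): (g) 60 ≥ 54 — meets; (h) net 90−21=69 ≥ 54 — meets.
  Stage II.2 carried; the final stage is satisfied.
Every stage carried; the complainant prevails on this issue.
Per-issue: Issue I → licensee; Issue II → complainant. The complainant must prevail on at least one issue; overall, the complainant prevails.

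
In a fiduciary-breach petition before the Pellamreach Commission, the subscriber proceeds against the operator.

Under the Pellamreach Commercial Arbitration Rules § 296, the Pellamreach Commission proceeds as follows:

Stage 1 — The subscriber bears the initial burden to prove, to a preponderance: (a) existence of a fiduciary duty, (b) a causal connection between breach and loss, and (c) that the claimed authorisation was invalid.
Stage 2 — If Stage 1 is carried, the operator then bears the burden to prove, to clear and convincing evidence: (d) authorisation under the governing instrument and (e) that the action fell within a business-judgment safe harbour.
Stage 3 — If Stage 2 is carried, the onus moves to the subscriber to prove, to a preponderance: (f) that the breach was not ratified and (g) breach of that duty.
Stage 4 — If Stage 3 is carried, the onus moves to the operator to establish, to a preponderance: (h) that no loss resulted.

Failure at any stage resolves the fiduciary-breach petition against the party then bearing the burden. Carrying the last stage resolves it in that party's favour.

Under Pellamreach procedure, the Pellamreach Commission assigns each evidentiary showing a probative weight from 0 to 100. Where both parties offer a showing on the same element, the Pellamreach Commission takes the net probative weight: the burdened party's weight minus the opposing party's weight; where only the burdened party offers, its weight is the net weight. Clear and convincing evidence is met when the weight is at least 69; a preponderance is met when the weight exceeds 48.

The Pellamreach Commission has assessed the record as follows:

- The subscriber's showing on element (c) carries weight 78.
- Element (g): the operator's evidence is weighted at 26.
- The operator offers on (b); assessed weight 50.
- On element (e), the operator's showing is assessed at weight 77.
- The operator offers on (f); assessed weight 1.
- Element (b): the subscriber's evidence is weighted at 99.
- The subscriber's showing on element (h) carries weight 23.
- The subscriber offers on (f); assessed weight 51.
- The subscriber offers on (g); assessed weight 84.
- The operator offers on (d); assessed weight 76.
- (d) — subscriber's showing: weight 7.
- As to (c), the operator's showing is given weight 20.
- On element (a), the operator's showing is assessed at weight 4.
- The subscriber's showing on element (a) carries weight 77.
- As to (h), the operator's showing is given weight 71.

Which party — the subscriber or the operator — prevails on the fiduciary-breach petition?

subscriber

Stage 1 — burden on subscriber; standard: a preponderance (weight exceeds 48).
    (a): 77 − 4 = 73 > 48 [met]
    (b): 99 − 50 = 49 > 48 [met]
    (c): 78 − 20 = 58 > 48 [met]
  The subscriber carries Stage 1; the operator now bears the burden.
Stage 2 — burden on operator; standard: clear and convincing evidence (weight is at least 69).
    (d): 76 − 7 = 69 ≥ 69 [met]
    (e): 77 ≥ 69 [met]
  All elements met. The burden passes to the subscriber.
Stage 3 — burden on subscriber; standard: a preponderance (weight exceeds 48).
    (f): 51 − 1 = 50 > 48 [met]
    (g): 84 − 26 = 58 > 48 [met]
  All elements met. The burden passes to the operator.
Stage 4 — burden on operator; standard: a preponderance (weight exceeds 48).
    (h): 71 − 23 = 48 ≤ 48 [not met]
  The operator does not carry Stage 4.
The analysis ends at Stage 4; the subscriber prevails.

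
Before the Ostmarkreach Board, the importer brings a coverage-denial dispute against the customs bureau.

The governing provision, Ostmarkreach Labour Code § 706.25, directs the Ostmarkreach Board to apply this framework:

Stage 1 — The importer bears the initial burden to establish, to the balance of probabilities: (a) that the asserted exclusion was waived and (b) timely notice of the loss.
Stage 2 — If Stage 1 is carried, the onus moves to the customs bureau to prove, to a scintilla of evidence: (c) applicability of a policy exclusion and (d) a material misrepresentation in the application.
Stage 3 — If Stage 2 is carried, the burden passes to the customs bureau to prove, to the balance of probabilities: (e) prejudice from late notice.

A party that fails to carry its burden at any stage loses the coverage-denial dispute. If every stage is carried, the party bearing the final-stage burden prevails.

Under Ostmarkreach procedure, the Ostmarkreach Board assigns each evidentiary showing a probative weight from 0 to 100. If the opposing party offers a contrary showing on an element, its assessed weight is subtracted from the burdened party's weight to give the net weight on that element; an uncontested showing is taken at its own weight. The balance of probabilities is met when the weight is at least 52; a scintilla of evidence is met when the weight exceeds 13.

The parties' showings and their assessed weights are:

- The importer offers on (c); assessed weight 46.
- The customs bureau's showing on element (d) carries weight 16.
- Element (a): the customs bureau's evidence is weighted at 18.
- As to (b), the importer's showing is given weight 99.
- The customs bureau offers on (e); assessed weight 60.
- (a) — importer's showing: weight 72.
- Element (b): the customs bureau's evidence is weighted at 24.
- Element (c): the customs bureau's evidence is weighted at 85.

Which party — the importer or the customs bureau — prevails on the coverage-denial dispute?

Stage 1 — burden on importer; standard: the balance of probabilities (weight is at least 52).
    (a): 72 − 18 = 54 ≥ 52 [met]
    (b): 99 − 24 = 75 ≥ 52 [met]
  Stage 1 is satisfied; the onus moves to the customs bureau.
Stage 2 — burden on customs bureau; standard: a scintilla of evidence (weight exceeds 13).
    (c): 85 − 46 = 39 > 13 [met]
    (d): 16 > 13 [met]
  Stage 2 carried; the burden remains with the customs bureau.
Stage 3 — burden on customs bureau; standard: the balance of probabilities (weight is at least 52).
    (e): 60 ≥ 52 [met]
  The customs bureau carries the last stage.
Every stage carried; the customs bureau prevails.

customs bureau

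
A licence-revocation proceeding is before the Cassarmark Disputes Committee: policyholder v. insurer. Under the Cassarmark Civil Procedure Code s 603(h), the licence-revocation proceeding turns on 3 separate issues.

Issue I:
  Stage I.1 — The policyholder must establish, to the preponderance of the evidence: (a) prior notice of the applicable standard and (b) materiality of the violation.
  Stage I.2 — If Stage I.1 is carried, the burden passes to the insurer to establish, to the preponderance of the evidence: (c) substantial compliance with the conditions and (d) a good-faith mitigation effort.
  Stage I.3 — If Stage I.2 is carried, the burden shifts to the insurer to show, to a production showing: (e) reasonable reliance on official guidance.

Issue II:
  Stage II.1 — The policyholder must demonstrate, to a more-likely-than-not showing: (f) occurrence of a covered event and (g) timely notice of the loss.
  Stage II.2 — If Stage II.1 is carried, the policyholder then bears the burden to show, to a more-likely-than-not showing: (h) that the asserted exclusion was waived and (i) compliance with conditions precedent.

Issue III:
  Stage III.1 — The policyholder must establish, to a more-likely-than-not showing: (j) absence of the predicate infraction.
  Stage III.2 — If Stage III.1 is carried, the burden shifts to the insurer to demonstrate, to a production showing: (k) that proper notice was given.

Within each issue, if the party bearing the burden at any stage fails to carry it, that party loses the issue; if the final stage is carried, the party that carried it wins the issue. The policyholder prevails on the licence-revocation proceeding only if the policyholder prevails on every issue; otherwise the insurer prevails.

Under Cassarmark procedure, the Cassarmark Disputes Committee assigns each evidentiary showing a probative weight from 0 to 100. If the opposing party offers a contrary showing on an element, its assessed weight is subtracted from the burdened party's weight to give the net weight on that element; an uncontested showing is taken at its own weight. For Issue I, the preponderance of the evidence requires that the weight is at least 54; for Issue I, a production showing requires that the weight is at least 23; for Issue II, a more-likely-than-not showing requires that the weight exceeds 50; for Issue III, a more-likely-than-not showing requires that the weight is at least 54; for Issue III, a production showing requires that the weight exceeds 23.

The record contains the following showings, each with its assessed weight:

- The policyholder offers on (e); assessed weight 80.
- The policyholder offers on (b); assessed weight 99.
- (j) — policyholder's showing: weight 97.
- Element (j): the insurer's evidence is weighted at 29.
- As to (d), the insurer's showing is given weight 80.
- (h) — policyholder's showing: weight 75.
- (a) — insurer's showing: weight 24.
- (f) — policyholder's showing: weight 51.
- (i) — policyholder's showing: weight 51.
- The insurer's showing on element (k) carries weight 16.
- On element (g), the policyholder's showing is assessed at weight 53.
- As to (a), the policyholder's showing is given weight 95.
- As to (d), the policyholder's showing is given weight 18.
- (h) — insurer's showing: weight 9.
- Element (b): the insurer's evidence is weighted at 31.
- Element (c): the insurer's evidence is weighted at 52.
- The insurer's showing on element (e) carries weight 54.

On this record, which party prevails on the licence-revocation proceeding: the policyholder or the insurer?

— Issue I —
Stage I.1 — burden on policyholder; standard: the preponderance of the evidence (weight is at least 54).
    (a): 95 − 24 = 71 ≥ 54 [met]
    (b): 99 − 31 = 68 ≥ 54 [met]
  Stage I.1 carried; the burden shifts to the insurer.
Stage I.2 — burden on insurer; standard: the preponderance of the evidence (weight is at least 54).
    (c): 52 < 54 [not met]
    (d): 80 − 18 = 62 ≥ 54 [met]
  Stage I.2 not carried; the insurer fails its burden.
The analysis ends at Stage I.2; the policyholder prevails on this issue.
— Issue II —
At Stage II.1 the policyholder must meet a more-likely-than-not showing (weight exceeds 50): on (f) the weight is 51, > 50, so (f) meets the standard; on (g) the weight is 53, which does exceed 50, so (g) meets the standard.
  Stage II.1 is satisfied; the policyholder continues to bear the burden.
At Stage II.2 the policyholder must meet a more-likely-than-not showing (weight exceeds 50): on (h) the weight is 75 less the opposing 9 gives net 66, which does exceed 50, so (h) meets the standard; on (i) the weight is 51, > 50, so (i) meets the standard.
  Stage II.2 carried; the final stage is satisfied.
All stages carried — the policyholder prevails on this issue.
— Issue III —
At Stage III.1 the policyholder must meet a more-likely-than-not showing (weight is at least 54): on (j) the weight is 97 less the opposing 29 gives net 68, which does reach 54, so (j) meets the standard.
  Stage III.1 carried; the burden shifts to the insurer.
At Stage III.2 the insurer must meet a production showing (weight exceeds 23): on (k) the weight is 16, ≤ 23, so (k) does not meet the standard.
  The insurer does not carry Stage III.2.
So the policyholder prevails on this issue.
Per-issue: Issue I → policyholder; Issue II → policyholder; Issue III → policyholder. The policyholder must prevail on every issue; overall, the policyholder prevails.

policyholder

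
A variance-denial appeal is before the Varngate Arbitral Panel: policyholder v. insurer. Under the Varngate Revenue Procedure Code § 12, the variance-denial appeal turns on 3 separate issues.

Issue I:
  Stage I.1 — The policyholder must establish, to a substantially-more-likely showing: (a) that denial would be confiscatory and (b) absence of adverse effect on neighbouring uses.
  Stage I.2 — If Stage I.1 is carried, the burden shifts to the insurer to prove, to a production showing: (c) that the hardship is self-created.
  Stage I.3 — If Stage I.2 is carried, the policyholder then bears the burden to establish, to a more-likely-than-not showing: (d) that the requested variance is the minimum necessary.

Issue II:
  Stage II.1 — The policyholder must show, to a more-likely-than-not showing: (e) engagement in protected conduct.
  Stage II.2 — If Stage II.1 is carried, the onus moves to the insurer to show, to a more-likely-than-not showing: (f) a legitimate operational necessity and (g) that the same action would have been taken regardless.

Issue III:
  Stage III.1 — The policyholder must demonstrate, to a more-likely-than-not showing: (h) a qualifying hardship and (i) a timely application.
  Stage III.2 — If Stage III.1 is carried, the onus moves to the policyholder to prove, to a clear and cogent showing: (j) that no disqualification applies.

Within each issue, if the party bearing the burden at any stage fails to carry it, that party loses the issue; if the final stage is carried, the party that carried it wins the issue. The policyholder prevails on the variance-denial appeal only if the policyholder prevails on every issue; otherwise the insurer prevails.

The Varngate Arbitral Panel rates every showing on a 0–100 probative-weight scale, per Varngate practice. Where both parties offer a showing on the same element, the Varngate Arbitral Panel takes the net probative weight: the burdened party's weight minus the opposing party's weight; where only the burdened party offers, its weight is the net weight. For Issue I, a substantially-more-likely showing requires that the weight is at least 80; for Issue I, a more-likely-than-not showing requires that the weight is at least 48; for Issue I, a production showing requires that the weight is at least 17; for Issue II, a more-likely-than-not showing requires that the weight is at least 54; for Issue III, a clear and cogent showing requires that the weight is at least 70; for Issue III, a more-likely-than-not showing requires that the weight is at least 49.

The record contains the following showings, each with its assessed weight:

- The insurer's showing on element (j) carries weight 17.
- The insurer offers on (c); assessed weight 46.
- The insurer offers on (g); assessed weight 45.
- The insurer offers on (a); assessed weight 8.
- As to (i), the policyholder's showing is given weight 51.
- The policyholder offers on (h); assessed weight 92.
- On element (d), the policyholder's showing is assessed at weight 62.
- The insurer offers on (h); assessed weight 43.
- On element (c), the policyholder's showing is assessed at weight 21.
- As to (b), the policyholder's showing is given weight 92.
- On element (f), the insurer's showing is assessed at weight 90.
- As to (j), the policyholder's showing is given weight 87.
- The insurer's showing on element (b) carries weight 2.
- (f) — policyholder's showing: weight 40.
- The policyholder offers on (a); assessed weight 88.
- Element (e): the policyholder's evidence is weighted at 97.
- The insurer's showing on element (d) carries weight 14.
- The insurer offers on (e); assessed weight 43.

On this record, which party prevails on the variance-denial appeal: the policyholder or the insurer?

— Issue I —
Stage I.1 (policyholder, a substantially-more-likely showing, weight is at least 80): (a) net 88−8=80 ≥ 80 — meets; (b) net 92−2=90 ≥ 80 — meets.
  The policyholder carries Stage I.1; the insurer now bears the burden.
Stage I.2 (insurer, a production showing, weight is at least 17): (c) net 46−21=25 ≥ 17 — meets.
  The insurer carries Stage I.2; the policyholder now bears the burden.
Stage I.3 (policyholder, a more-likely-than-not showing, weight is at least 48): (d) net 62−14=48 ≥ 48 — meets.
  The policyholder carries the last stage.
Every stage carried; the policyholder prevails on this issue.
— Issue II —
Stage II.1 (policyholder, a more-likely-than-not showing, weight is at least 54): (e) net 97−43=54 ≥ 54 — meets.
  Stage II.1 carried; the burden shifts to the insurer.
Stage II.2 (insurer, a more-likely-than-not showing, weight is at least 54): (f) net 90−40=50 < 54 — fails; (g) 45 < 54 — fails.
  Not every element is met, so the insurer fails to carry Stage II.2.
The policyholder prevails on this issue.
— Issue III —
At Stage III.1 the policyholder must meet a more-likely-than-not showing (weight is at least 49): on (h) the weight is 92 less the opposing 43 gives net 49, ≥ 49, so (h) meets the standard; on (i) the weight is 51, which does reach 49, so (i) meets the standard.
  Stage III.1 carried; the burden remains with the policyholder.
At Stage III.2 the policyholder must meet a clear and cogent showing (weight is at least 70): on (j) the weight is 87 less the opposing 17 gives net 70, which does reach 70, so (j) meets the standard.
  Stage III.2 carried; the final stage is satisfied.
Every stage carried; the policyholder prevails on this issue.
Per-issue: Issue I → policyholder; Issue II → policyholder; Issue III → policyholder. The policyholder must prevail on every issue; overall, the policyholder prevails.

policyholder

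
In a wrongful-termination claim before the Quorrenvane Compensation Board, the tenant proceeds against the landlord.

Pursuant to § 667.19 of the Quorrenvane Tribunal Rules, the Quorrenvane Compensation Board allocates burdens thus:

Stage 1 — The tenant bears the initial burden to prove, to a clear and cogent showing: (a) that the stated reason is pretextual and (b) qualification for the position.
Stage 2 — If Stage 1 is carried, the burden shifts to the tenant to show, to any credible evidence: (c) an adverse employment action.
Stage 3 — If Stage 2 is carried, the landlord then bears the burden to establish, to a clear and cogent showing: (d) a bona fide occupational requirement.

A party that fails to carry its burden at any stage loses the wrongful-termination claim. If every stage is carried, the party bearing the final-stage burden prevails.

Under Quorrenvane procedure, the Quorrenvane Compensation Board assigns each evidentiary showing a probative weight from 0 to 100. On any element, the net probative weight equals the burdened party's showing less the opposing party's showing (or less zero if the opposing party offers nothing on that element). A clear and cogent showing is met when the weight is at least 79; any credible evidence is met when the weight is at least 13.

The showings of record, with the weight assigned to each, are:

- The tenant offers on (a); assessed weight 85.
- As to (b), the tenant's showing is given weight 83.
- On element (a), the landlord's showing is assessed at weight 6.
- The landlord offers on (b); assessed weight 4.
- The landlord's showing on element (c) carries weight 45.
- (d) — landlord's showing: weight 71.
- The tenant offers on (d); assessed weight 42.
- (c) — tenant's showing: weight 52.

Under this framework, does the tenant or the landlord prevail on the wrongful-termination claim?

landlord

At Stage 1 the tenant must meet a clear and cogent showing (weight is at least 79): on (a) the weight is 85 less the opposing 6 gives net 79, which does reach 79, so (a) meets the standard; on (b) the weight is 83 less the opposing 4 gives net 79, ≥ 79, so (b) meets the standard.
  Stage 1 is satisfied; the tenant continues to bear the burden.
At Stage 2 the tenant must meet any credible evidence (weight is at least 13): on (c) the weight is 52 less the opposing 45 gives net 7, < 13, so (c) does not meet the standard.
  Stage 2 not carried; the tenant fails its burden.
The landlord prevails.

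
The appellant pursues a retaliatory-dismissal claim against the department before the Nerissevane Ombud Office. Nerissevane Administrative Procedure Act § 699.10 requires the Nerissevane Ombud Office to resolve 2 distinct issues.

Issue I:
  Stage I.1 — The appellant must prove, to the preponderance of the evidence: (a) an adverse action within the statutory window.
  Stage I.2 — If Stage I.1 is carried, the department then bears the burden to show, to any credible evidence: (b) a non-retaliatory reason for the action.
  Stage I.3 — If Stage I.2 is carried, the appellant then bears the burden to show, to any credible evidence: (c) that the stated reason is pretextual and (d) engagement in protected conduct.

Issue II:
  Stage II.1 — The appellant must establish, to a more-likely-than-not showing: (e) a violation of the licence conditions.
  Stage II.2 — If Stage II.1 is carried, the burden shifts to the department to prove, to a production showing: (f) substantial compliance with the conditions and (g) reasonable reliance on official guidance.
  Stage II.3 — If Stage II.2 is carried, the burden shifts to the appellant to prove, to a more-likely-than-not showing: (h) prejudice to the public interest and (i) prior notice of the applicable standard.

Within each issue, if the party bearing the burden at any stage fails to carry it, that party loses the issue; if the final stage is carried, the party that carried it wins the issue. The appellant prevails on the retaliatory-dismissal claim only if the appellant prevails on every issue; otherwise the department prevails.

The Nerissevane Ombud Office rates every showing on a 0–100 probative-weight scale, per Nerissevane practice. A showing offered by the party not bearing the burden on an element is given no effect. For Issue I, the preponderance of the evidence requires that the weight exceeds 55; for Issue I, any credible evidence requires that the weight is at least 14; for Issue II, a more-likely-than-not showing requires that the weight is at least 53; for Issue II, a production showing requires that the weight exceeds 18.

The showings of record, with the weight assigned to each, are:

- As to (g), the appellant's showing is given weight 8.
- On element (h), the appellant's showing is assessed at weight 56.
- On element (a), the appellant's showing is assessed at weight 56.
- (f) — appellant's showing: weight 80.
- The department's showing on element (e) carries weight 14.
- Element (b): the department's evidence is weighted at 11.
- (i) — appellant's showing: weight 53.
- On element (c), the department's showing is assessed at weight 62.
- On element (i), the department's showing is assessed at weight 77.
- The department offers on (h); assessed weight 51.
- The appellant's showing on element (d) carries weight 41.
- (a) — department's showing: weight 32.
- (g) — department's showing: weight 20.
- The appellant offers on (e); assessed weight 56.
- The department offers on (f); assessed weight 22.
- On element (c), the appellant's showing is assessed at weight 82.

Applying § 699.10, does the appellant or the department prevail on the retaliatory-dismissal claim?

— Issue I —
Stage I.1 — burden on appellant; standard: the preponderance of the evidence (weight exceeds 55).
    (a): 56 (department's 32 disregarded) > 55 [met]
  All elements met. The burden passes to the department.
Stage I.2 — burden on department; standard: any credible evidence (weight is at least 14).
    (b): 11 < 14 [not met]
  Not every element is met, so the department fails to carry Stage I.2.
So the appellant prevails on this issue.
— Issue II —
Stage II.1 — burden on appellant; standard: a more-likely-than-not showing (weight is at least 53).
    (e): 56 (department's 14 disregarded) ≥ 53 [met]
  Stage II.1 is satisfied; the onus moves to the department.
Stage II.2 — burden on department; standard: a production showing (weight exceeds 18).
    (f): 22 (appellant's 80 disregarded) > 18 [met]
    (g): 20 (appellant's 8 disregarded) > 18 [met]
  Stage II.2 is satisfied; the onus moves to the appellant.
Stage II.3 — burden on appellant; standard: a more-likely-than-not showing (weight is at least 53).
    (h): 56 (department's 51 disregarded) ≥ 53 [met]
    (i): 53 (department's 77 disregarded) ≥ 53 [met]
  The appellant carries the last stage.
Every stage carried; the appellant prevails on this issue.
Per-issue: Issue I → appellant; Issue II → appellant. The appellant must prevail on every issue; overall, the appellant prevails.

appellant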